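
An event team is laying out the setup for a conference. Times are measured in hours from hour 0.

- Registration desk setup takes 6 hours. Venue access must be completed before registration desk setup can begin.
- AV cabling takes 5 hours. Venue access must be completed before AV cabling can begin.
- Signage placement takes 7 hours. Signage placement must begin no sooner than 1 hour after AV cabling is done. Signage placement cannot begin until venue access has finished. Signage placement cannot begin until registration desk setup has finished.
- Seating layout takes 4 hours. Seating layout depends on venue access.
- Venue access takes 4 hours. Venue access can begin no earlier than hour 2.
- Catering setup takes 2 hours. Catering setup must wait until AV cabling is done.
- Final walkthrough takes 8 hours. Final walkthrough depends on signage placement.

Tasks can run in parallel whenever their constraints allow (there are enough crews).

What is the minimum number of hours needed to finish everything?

27

After its own release at hour 2, venue access can start at hour 2 and finishes at hour 6.
Registration desk setup waits on venue access (finishes hour 6), so it starts at hour 6 and finishes at 6 + 6 = hour 12.
Seating layout cannot begin until venue access (finishes hour 6). It runs from hour 6 to 6 + 4 = hour 10.
After venue access (finishes hour 6), AV cabling can start at hour 6 and finishes at hour 11.
Catering setup cannot begin until AV cabling (finishes hour 11). It runs from hour 11 to 11 + 2 = hour 13.
Signage placement needs all of AV cabling (finishes hour 11, plus 1-hour gap → hour 12); venue access (finishes hour 6); registration desk setup (finishes hour 12). That puts its earliest start at hour 12; it finishes at 12 + 7 = hour 19.
After signage placement (finishes hour 19), final walkthrough can start at hour 19 and finishes at hour 27.
All tasks are finished once the last one completes. Finish times: Venue access at 6, AV cabling at 11, Seating layout at 10, Registration desk setup at 12, Signage placement at 19, Catering setup at 13, Final walkthrough at 27. The latest is hour 27.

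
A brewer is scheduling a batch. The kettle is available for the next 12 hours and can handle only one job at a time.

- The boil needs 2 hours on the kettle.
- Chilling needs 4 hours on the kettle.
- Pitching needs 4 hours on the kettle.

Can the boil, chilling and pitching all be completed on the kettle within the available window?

Running back to back, the jobs need 2 + 4 + 4 = 10 hours on the kettle.
Since 10 ≤ 12, they fit within the window.

Yes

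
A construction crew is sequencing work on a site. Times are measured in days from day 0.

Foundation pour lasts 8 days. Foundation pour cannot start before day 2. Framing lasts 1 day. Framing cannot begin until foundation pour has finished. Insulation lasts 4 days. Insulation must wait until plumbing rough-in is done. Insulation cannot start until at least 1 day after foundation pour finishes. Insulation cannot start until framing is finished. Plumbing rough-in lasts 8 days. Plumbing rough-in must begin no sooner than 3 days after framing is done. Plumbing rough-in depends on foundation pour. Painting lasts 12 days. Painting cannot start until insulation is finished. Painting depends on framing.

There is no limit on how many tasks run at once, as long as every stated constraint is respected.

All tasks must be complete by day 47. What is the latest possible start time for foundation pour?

11

Painting must finish by day 47; it takes 12 days, so it must start by 47 − 12 = day 35.
Insulation feeds into painting (must start by day 35); so insulation must finish by day 35 and therefore start by day 31.
Plumbing rough-in feeds into insulation (must start by day 31); so plumbing rough-in must finish by day 31 and therefore start by day 23.
Framing feeds plumbing rough-in (must start by day 23, minus 3-day gap → day 20); insulation (must start by day 31); painting (must start by day 35). Taking the minimum, framing must finish by day 20 and start by 20 − 1 = day 19.
For foundation pour: framing (must start by day 19); plumbing rough-in (must start by day 23); insulation (must start by day 31, minus 1-day gap → day 30). The most restrictive is day 19; with an 8-day duration, foundation pour must start by day 11.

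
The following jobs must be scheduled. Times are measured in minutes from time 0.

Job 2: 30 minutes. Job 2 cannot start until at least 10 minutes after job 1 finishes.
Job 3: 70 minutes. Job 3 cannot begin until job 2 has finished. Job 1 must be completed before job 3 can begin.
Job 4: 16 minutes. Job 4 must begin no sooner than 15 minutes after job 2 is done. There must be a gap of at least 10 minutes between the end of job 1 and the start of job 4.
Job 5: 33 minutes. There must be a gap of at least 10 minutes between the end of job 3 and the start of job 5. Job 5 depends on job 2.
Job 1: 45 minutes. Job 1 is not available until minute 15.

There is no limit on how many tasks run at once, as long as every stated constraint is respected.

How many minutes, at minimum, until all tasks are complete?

After its own release at minute 15, job 1 can start at minute 15 and finishes at minute 60.
Job 2 cannot begin until job 1 (finishes minute 60, plus 10-minute gap → minute 70). It runs from minute 70 to 70 + 30 = minute 100.
For job 4: job 2 (finishes minute 100, plus 15-minute gap → minute 115); job 1 (finishes minute 60, plus 10-minute gap → minute 70). Taking the maximum gives a start of minute 115, and it finishes at 115 + 16 = minute 131.
Job 3 cannot start until job 2 (finishes minute 100); job 1 (finishes minute 60). The controlling bound is minute 100, so job 3 finishes at 100 + 70 = minute 170.
Job 5 needs all of job 3 (finishes minute 170, plus 10-minute gap → minute 180); job 2 (finishes minute 100). That puts its earliest start at minute 180; it finishes at 180 + 33 = minute 213.
All tasks are finished once the last one completes. Finish times: Job 1 at 60, Job 2 at 100, Job 3 at 170, Job 4 at 131, Job 5 at 213. The latest is minute 213.

213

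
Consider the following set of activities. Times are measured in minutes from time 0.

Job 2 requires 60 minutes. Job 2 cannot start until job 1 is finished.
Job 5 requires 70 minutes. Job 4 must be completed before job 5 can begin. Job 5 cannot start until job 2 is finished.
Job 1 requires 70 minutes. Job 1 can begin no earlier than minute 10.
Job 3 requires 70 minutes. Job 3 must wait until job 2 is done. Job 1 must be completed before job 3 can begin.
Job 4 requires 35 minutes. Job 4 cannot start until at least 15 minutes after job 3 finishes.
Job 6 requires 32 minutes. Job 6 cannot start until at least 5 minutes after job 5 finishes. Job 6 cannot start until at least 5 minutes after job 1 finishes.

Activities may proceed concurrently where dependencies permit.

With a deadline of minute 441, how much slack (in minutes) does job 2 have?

Job 1 waits on its own release at minute 10, so it starts at minute 10 and finishes at 10 + 70 = minute 80.
After job 1 (finishes minute 80), job 2 can start at minute 80 and finishes at minute 140.

Working backward from the deadline:
Job 6 has no dependents, so it just needs to finish by minute 441. Starting by 441 − 32 = minute 409 achieves that.
Job 5 must finish before job 6 (must start by minute 409, minus 5-minute gap → minute 404). With a 70-minute duration, job 5 must start by 404 − 70 = minute 334.
Job 4 feeds into job 5 (must start by minute 334); so job 4 must finish by minute 334 and therefore start by minute 299.
Job 3 must finish before job 4 (must start by minute 299, minus 15-minute gap → minute 284). With a 70-minute duration, job 3 must start by 284 − 70 = minute 214.
Job 2 must finish in time for job 3 (must start by minute 214); job 5 (must start by minute 334). The tightest is minute 214, so job 2 must start by 214 − 60 = minute 154.
So job 2 can start as early as minute 80 and as late as minute 154, giving 154 − 80 = 74 minutes of slack.

74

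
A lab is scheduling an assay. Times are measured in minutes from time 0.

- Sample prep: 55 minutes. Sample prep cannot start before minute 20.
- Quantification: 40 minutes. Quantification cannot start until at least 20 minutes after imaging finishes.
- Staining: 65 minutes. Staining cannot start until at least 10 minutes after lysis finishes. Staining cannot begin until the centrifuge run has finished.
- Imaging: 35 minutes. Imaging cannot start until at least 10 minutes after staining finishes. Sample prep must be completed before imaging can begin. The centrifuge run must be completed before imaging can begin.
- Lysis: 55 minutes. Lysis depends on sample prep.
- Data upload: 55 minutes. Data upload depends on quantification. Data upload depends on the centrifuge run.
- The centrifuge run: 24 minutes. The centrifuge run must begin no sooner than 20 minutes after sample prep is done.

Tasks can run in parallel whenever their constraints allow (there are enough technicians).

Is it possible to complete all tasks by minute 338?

After its own release at minute 20, sample prep can start at minute 20 and finishes at minute 75.
The centrifuge run waits on sample prep (finishes minute 75, plus 20-minute gap → minute 95), so it starts at minute 95 and finishes at 95 + 24 = minute 119.
Lysis cannot begin until sample prep (finishes minute 75). It runs from minute 75 to 75 + 55 = minute 130.
Staining needs all of lysis (finishes minute 130, plus 10-minute gap → minute 140); the centrifuge run (finishes minute 119). That puts its earliest start at minute 140; it finishes at 140 + 65 = minute 205.
Imaging has to wait for staining (finishes minute 205, plus 10-minute gap → minute 215); sample prep (finishes minute 75); the centrifuge run (finishes minute 119). The latest of these is minute 215, so imaging runs minute 215 to 215 + 35 = minute 250.
Quantification cannot begin until imaging (finishes minute 250, plus 20-minute gap → minute 270). It runs from minute 270 to 270 + 40 = minute 310.
Data upload needs all of quantification (finishes minute 310); the centrifuge run (finishes minute 119). That puts its earliest start at minute 310; it finishes at 310 + 55 = minute 365.
The earliest everything can be done is minute 365, which is after the deadline of 338, so it is not possible.

No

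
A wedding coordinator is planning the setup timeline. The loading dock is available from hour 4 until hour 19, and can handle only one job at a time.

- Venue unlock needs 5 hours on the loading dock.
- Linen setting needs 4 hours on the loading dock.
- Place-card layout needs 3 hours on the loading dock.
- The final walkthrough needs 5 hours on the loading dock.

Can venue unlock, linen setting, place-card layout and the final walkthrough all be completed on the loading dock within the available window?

The loading dock window is 19 − 4 = 15 hours.
Running back to back, the jobs need 5 + 4 + 3 + 5 = 17 hours on the loading dock.
Since 17 > 15, they cannot all fit.

No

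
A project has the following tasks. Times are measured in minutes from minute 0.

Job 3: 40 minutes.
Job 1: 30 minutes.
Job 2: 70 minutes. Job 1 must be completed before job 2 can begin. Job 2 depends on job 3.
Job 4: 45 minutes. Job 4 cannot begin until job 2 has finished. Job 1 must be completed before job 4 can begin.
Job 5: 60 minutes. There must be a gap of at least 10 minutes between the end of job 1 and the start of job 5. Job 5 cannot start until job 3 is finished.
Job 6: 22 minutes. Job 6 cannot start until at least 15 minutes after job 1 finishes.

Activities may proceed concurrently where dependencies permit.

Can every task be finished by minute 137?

No

Nothing blocks job 3, so it runs from minute 0 to minute 40.
Job 1 can start immediately at minute 0; it finishes at minute 30.
Job 6 cannot begin until job 1 (finishes minute 30, plus 15-minute gap → minute 45). It runs from minute 45 to 45 + 22 = minute 67.
Job 5 needs all of job 1 (finishes minute 30, plus 10-minute gap → minute 40); job 3 (finishes minute 40). That puts its earliest start at minute 40; it finishes at 40 + 60 = minute 100.
Job 2 has to wait for job 1 (finishes minute 30); job 3 (finishes minute 40). The latest of these is minute 40, so job 2 runs minute 40 to 40 + 70 = minute 110.
Job 4 has to wait for job 2 (finishes minute 110); job 1 (finishes minute 30). The latest of these is minute 110, so job 4 runs minute 110 to 110 + 45 = minute 155.
The earliest everything can be done is minute 155, which is after the deadline of 137, so it is not possible.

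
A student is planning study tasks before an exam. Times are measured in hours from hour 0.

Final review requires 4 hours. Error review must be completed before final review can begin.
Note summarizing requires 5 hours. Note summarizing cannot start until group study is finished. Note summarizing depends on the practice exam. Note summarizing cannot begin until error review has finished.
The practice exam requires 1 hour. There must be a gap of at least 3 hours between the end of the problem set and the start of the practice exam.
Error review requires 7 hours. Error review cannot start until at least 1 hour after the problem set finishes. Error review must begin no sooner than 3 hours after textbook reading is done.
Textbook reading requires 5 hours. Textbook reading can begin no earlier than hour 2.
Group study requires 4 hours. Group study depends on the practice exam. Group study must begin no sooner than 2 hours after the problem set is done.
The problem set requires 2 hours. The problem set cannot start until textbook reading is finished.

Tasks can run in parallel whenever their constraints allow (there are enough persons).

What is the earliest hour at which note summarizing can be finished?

Textbook reading waits on its own release at hour 2, so it starts at hour 2 and finishes at 2 + 5 = hour 7.
The problem set waits on textbook reading (finishes hour 7), so it starts at hour 7 and finishes at 7 + 2 = hour 9.
Error review cannot start until the problem set (finishes hour 9, plus 1-hour gap → hour 10); textbook reading (finishes hour 7, plus 3-hour gap → hour 10). The controlling bound is hour 10, so error review finishes at 10 + 7 = hour 17.
The practice exam waits on the problem set (finishes hour 9, plus 3-hour gap → hour 12), so it starts at hour 12 and finishes at 12 + 1 = hour 13.
Group study has to wait for the practice exam (finishes hour 13); the problem set (finishes hour 9, plus 2-hour gap → hour 11). The latest of these is hour 13, so group study runs hour 13 to 13 + 4 = hour 17.
Note summarizing needs all of group study (finishes hour 17); the practice exam (finishes hour 13); error review (finishes hour 17). That puts its earliest start at hour 17; it finishes at 17 + 5 = hour 22.

22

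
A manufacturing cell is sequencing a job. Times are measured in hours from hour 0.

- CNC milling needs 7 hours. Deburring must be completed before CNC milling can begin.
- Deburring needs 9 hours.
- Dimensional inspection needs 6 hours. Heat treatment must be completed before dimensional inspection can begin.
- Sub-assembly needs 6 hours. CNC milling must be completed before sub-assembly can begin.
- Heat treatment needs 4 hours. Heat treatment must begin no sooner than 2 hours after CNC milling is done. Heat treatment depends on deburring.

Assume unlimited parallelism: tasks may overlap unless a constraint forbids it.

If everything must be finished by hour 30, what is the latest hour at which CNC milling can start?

Dimensional inspection has no dependents, so it just needs to finish by hour 30. Starting by 30 − 6 = hour 24 achieves that.
Since dimensional inspection (must start by hour 24) depends on it, heat treatment must finish by hour 24. Backing off its 4-hour duration gives a latest start of hour 20.
Sub-assembly has no dependents, so it just needs to finish by hour 30. Starting by 30 − 6 = hour 24 achieves that.
For CNC milling: heat treatment (must start by hour 20, minus 2-hour gap → hour 18); sub-assembly (must start by hour 24). The most restrictive is hour 18; with a 7-hour duration, CNC milling must start by hour 11.

11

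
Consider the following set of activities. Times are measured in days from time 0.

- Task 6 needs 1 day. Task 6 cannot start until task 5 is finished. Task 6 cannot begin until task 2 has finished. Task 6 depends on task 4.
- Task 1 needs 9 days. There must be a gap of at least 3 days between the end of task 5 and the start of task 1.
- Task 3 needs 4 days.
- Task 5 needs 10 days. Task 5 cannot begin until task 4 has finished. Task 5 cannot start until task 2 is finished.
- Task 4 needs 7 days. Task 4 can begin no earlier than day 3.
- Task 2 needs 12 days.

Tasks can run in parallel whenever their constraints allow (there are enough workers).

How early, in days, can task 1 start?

25

Task 4 waits on its own release at day 3, so it starts at day 3 and finishes at 3 + 7 = day 10.
Task 2 has no prerequisites, so it starts at day 0 and finishes at day 12.
Task 5 has to wait for task 4 (finishes day 10); task 2 (finishes day 12). The latest of these is day 12, so task 5 runs day 12 to 12 + 10 = day 22.
Task 1 waits on task 5 (finishes day 22, plus 3-day gap → day 25), so the earliest it can start is day 25.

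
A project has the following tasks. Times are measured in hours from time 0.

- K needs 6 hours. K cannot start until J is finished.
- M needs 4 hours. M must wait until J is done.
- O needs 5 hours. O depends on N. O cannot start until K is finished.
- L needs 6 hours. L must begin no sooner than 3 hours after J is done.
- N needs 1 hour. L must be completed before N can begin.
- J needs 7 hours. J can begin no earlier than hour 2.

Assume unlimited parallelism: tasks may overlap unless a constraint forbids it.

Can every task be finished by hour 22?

No

J cannot begin until its own release at hour 2. It runs from hour 2 to 2 + 7 = hour 9.
After J (finishes hour 9), M can start at hour 9 and finishes at hour 13.
L waits on J (finishes hour 9, plus 3-hour gap → hour 12), so it starts at hour 12 and finishes at 12 + 6 = hour 18.
N cannot begin until L (finishes hour 18). It runs from hour 18 to 18 + 1 = hour 19.
After J (finishes hour 9), K can start at hour 9 and finishes at hour 15.
O has to wait for N (finishes hour 19); K (finishes hour 15). The latest of these is hour 19, so O runs hour 19 to 19 + 5 = hour 24.
The earliest everything can be done is hour 24, which is after the deadline of 22, so it is not possible.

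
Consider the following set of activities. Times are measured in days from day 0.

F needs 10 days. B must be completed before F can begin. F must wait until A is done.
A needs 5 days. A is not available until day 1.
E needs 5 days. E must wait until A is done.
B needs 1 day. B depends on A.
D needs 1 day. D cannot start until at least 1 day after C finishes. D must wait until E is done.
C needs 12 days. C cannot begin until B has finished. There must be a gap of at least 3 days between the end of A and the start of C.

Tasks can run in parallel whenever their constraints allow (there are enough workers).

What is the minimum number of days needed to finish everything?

23

A waits on its own release at day 1, so it starts at day 1 and finishes at 1 + 5 = day 6.
E waits on A (finishes day 6), so it starts at day 6 and finishes at 6 + 5 = day 11.
B waits on A (finishes day 6), so it starts at day 6 and finishes at 6 + 1 = day 7.
F has to wait for B (finishes day 7); A (finishes day 6). The latest of these is day 7, so F runs day 7 to 7 + 10 = day 17.
C has to wait for B (finishes day 7); A (finishes day 6, plus 3-day gap → day 9). The latest of these is day 9, so C runs day 9 to 9 + 12 = day 21.
For D: C (finishes day 21, plus 1-day gap → day 22); E (finishes day 11). Taking the maximum gives a start of day 22, and it finishes at 22 + 1 = day 23.
All tasks are finished once the last one completes. Finish times: A at 6, B at 7, C at 21, D at 23, E at 11, F at 17. The latest is day 23.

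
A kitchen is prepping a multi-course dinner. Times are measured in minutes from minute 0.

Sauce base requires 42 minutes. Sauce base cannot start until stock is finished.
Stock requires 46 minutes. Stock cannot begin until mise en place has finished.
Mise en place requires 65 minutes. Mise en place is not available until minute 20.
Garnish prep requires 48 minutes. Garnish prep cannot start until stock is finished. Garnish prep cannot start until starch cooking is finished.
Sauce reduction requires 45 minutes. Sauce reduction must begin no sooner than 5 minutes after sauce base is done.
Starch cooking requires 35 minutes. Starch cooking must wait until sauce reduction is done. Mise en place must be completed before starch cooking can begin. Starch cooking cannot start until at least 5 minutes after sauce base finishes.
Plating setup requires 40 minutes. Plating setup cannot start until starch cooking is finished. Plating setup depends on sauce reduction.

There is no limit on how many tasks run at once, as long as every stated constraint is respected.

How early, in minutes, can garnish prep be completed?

306

After its own release at minute 20, mise en place can start at minute 20 and finishes at minute 85.
Stock waits on mise en place (finishes minute 85), so it starts at minute 85 and finishes at 85 + 46 = minute 131.
Sauce base cannot begin until stock (finishes minute 131). It runs from minute 131 to 131 + 42 = minute 173.
After sauce base (finishes minute 173, plus 5-minute gap → minute 178), sauce reduction can start at minute 178 and finishes at minute 223.
For starch cooking: sauce reduction (finishes minute 223); mise en place (finishes minute 85); sauce base (finishes minute 173, plus 5-minute gap → minute 178). Taking the maximum gives a start of minute 223, and it finishes at 223 + 35 = minute 258.
Garnish prep cannot start until stock (finishes minute 131); starch cooking (finishes minute 258). The controlling bound is minute 258, so garnish prep finishes at 258 + 48 = minute 306.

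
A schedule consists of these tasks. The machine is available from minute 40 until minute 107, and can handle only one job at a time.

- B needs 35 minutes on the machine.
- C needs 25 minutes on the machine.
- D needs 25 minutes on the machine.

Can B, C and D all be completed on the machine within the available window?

The machine window is 107 − 40 = 67 minutes.
Running back to back, the jobs need 35 + 25 + 25 = 85 minutes on the machine.
Since 85 > 67, they cannot all fit.

No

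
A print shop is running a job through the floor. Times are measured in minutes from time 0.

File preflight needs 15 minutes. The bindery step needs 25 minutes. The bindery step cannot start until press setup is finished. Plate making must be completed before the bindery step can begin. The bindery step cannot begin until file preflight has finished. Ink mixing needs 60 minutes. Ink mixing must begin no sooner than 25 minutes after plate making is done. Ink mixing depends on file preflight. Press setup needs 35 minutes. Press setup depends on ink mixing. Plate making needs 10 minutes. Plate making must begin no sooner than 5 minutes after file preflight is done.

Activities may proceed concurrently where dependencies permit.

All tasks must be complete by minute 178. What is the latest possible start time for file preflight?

3

Nothing follows the bindery step; the deadline of minute 178 is its only limit. It must start by 178 − 25 = minute 153.
Press setup must finish before the bindery step (must start by minute 153). With a 35-minute duration, press setup must start by 153 − 35 = minute 118.
Ink mixing has to be done before press setup (must start by minute 118). That means finishing by minute 118, i.e. starting by 118 − 60 = minute 58.
Plate making must finish in time for ink mixing (must start by minute 58, minus 25-minute gap → minute 33); the bindery step (must start by minute 153). The tightest is minute 33, so plate making must start by 33 − 10 = minute 23.
File preflight has several dependents: plate making (must start by minute 23, minus 5-minute gap → minute 18); ink mixing (must start by minute 58); the bindery step (must start by minute 153). The earliest of those limits is minute 18, so file preflight must start by 18 − 15 = minute 3.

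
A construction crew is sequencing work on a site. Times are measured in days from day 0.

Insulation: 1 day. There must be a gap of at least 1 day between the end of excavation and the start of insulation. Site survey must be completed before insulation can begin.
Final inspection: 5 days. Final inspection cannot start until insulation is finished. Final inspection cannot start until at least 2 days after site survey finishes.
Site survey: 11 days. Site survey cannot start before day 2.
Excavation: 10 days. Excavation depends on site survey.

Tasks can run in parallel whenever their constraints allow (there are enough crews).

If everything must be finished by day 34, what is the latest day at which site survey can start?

6

Nothing follows final inspection; the deadline of day 34 is its only limit. It must start by 34 − 5 = day 29.
Insulation must finish before final inspection (must start by day 29). With a 1-day duration, insulation must start by 29 − 1 = day 28.
Excavation feeds into insulation (must start by day 28, minus 1-day gap → day 27); so excavation must finish by day 27 and therefore start by day 17.
For site survey: excavation (must start by day 17); insulation (must start by day 28); final inspection (must start by day 29, minus 2-day gap → day 27). The most restrictive is day 17; with an 11-day duration, site survey must start by day 6.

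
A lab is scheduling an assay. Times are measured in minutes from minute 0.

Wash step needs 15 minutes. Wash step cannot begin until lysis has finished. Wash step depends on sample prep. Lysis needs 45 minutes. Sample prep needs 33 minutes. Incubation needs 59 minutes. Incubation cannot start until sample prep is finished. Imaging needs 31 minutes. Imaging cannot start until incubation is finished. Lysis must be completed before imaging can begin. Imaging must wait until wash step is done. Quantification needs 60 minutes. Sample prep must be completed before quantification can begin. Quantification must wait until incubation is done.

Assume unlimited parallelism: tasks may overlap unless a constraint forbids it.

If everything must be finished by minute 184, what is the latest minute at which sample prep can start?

Imaging has no dependents, so it just needs to finish by minute 184. Starting by 184 − 31 = minute 153 achieves that.
To finish by minute 184, quantification (duration 60) must start no later than minute 124.
For incubation: imaging (must start by minute 153); quantification (must start by minute 124). The most restrictive is minute 124; with a 59-minute duration, incubation must start by minute 65.
Wash step feeds into imaging (must start by minute 153); so wash step must finish by minute 153 and therefore start by minute 138.
Sample prep must finish in time for incubation (must start by minute 65); wash step (must start by minute 138); quantification (must start by minute 124). The tightest is minute 65, so sample prep must start by 65 − 33 = minute 32.

32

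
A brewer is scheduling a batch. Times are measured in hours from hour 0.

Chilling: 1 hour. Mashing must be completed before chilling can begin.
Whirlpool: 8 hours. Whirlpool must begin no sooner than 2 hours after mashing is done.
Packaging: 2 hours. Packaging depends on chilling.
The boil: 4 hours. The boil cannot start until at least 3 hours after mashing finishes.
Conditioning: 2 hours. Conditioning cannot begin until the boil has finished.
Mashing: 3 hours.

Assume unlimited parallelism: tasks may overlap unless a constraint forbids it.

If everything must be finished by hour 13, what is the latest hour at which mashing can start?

0

Conditioning must finish by hour 13; it takes 2 hours, so it must start by 13 − 2 = hour 11.
Since conditioning (must start by hour 11) depends on it, the boil must finish by hour 11. Backing off its 4-hour duration gives a latest start of hour 7.
Whirlpool must finish by hour 13; it takes 8 hours, so it must start by 13 − 8 = hour 5.
Packaging has no dependents, so it just needs to finish by hour 13. Starting by 13 − 2 = hour 11 achieves that.
Since packaging (must start by hour 11) depends on it, chilling must finish by hour 11. Backing off its 1-hour duration gives a latest start of hour 10.
For mashing: the boil (must start by hour 7, minus 3-hour gap → hour 4); whirlpool (must start by hour 5, minus 2-hour gap → hour 3); chilling (must start by hour 10). The most restrictive is hour 3; with a 3-hour duration, mashing must start by hour 0.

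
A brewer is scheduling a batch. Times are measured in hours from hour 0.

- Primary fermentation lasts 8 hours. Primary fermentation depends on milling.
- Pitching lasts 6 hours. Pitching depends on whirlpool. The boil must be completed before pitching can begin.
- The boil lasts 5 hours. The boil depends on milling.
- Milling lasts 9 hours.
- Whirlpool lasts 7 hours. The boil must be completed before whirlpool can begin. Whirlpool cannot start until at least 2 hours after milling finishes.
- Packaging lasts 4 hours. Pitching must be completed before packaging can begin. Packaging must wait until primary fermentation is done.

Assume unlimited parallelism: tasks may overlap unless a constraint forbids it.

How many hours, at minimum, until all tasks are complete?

31

Milling can start immediately at hour 0; it finishes at hour 9.
Primary fermentation cannot begin until milling (finishes hour 9). It runs from hour 9 to 9 + 8 = hour 17.
After milling (finishes hour 9), the boil can start at hour 9 and finishes at hour 14.
Whirlpool cannot start until the boil (finishes hour 14); milling (finishes hour 9, plus 2-hour gap → hour 11). The controlling bound is hour 14, so whirlpool finishes at 14 + 7 = hour 21.
Pitching needs all of whirlpool (finishes hour 21); the boil (finishes hour 14). That puts its earliest start at hour 21; it finishes at 21 + 6 = hour 27.
Packaging has to wait for pitching (finishes hour 27); primary fermentation (finishes hour 17). The latest of these is hour 27, so packaging runs hour 27 to 27 + 4 = hour 31.
All tasks are finished once the last one completes. Finish times: Milling at 9, The boil at 14, Whirlpool at 21, Pitching at 27, Primary fermentation at 17, Packaging at 31. The latest is hour 31.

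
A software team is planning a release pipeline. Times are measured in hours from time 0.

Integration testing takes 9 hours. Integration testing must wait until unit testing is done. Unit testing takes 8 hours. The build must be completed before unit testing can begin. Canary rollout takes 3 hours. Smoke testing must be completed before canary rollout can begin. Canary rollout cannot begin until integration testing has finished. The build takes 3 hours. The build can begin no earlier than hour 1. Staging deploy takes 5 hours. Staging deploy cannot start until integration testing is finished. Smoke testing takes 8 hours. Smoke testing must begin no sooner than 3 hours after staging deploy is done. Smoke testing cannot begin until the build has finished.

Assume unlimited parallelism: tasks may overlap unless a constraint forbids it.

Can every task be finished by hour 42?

After its own release at hour 1, the build can start at hour 1 and finishes at hour 4.
Unit testing cannot begin until the build (finishes hour 4). It runs from hour 4 to 4 + 8 = hour 12.
Integration testing cannot begin until unit testing (finishes hour 12). It runs from hour 12 to 12 + 9 = hour 21.
Staging deploy cannot begin until integration testing (finishes hour 21). It runs from hour 21 to 21 + 5 = hour 26.
Smoke testing cannot start until staging deploy (finishes hour 26, plus 3-hour gap → hour 29); the build (finishes hour 4). The controlling bound is hour 29, so smoke testing finishes at 29 + 8 = hour 37.
Canary rollout has to wait for smoke testing (finishes hour 37); integration testing (finishes hour 21). The latest of these is hour 37, so canary rollout runs hour 37 to 37 + 3 = hour 40.
Every task is finished by hour 40, which is no later than the deadline of 42, so the schedule is feasible.

Yes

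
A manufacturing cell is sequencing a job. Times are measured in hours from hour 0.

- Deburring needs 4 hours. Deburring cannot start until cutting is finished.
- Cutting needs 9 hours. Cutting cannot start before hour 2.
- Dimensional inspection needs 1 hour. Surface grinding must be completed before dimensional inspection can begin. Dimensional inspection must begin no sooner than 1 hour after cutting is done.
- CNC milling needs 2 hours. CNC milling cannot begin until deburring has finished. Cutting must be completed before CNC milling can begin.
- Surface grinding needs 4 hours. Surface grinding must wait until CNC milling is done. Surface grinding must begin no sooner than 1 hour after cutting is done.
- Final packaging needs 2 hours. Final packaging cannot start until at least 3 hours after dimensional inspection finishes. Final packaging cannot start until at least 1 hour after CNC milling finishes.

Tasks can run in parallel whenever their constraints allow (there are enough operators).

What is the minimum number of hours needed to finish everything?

After its own release at hour 2, cutting can start at hour 2 and finishes at hour 11.
Deburring cannot begin until cutting (finishes hour 11). It runs from hour 11 to 11 + 4 = hour 15.
CNC milling has to wait for deburring (finishes hour 15); cutting (finishes hour 11). The latest of these is hour 15, so CNC milling runs hour 15 to 15 + 2 = hour 17.
For surface grinding: CNC milling (finishes hour 17); cutting (finishes hour 11, plus 1-hour gap → hour 12). Taking the maximum gives a start of hour 17, and it finishes at 17 + 4 = hour 21.
Dimensional inspection cannot start until surface grinding (finishes hour 21); cutting (finishes hour 11, plus 1-hour gap → hour 12). The controlling bound is hour 21, so dimensional inspection finishes at 21 + 1 = hour 22.
For final packaging: dimensional inspection (finishes hour 22, plus 3-hour gap → hour 25); CNC milling (finishes hour 17, plus 1-hour gap → hour 18). Taking the maximum gives a start of hour 25, and it finishes at 25 + 2 = hour 27.
All tasks are finished once the last one completes. Finish times: Cutting at 11, Deburring at 15, CNC milling at 17, Surface grinding at 21, Dimensional inspection at 22, Final packaging at 27. The latest is hour 27.

27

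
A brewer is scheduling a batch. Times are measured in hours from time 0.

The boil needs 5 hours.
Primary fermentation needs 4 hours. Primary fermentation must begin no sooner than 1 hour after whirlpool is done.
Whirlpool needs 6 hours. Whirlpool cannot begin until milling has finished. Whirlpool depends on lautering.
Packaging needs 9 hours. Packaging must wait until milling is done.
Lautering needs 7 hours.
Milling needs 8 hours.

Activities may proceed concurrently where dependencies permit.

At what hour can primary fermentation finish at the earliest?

Nothing blocks lautering, so it runs from hour 0 to hour 7.
Milling has no prerequisites, so it starts at hour 0 and finishes at hour 8.
Whirlpool needs all of milling (finishes hour 8); lautering (finishes hour 7). That puts its earliest start at hour 8; it finishes at 8 + 6 = hour 14.
Primary fermentation cannot begin until whirlpool (finishes hour 14, plus 1-hour gap → hour 15). It runs from hour 15 to 15 + 4 = hour 19.

19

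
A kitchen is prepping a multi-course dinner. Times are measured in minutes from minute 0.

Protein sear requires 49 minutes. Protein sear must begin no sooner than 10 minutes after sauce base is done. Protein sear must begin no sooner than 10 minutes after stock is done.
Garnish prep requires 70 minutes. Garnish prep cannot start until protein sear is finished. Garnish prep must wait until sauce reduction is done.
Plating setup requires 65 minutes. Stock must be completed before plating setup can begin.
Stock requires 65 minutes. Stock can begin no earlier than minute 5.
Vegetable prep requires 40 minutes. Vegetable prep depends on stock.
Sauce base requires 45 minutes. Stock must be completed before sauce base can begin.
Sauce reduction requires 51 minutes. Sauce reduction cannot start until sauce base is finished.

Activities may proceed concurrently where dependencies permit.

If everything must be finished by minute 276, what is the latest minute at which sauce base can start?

Garnish prep must finish by minute 276; it takes 70 minutes, so it must start by 276 − 70 = minute 206.
Protein sear feeds into garnish prep (must start by minute 206); so protein sear must finish by minute 206 and therefore start by minute 157.
Sauce reduction feeds into garnish prep (must start by minute 206); so sauce reduction must finish by minute 206 and therefore start by minute 155.
Sauce base must finish in time for protein sear (must start by minute 157, minus 10-minute gap → minute 147); sauce reduction (must start by minute 155). The tightest is minute 147, so sauce base must start by 147 − 45 = minute 102.

102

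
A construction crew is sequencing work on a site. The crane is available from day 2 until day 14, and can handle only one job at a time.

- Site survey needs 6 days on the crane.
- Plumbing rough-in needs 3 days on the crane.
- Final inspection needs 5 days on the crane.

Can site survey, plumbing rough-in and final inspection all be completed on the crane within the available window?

No

The crane window is 14 − 2 = 12 days.
Running back to back, the jobs need 6 + 3 + 5 = 14 days on the crane.
Since 14 > 12, they cannot all fit.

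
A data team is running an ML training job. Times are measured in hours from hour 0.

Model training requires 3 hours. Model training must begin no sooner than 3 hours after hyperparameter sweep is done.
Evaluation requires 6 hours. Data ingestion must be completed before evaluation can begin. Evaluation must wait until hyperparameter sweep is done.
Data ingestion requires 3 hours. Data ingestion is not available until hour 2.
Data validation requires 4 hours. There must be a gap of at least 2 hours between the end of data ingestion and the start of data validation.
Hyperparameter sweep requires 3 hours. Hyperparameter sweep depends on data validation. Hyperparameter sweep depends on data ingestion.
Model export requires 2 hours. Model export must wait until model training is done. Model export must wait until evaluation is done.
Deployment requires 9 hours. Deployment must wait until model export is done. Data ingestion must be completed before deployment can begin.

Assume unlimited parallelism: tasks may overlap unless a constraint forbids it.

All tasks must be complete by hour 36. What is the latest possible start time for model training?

Deployment has no dependents, so it just needs to finish by hour 36. Starting by 36 − 9 = hour 27 achieves that.
Model export must finish before deployment (must start by hour 27). With a 2-hour duration, model export must start by 27 − 2 = hour 25.
Model training feeds into model export (must start by hour 25); so model training must finish by hour 25 and therefore start by hour 22.

22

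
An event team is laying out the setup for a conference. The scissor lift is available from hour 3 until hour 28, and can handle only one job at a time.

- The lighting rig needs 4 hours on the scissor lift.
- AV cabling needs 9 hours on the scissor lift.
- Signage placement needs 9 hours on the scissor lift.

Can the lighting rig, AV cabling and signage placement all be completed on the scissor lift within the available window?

The scissor lift window is 28 − 3 = 25 hours.
Running back to back, the jobs need 4 + 9 + 9 = 22 hours on the scissor lift.
Since 22 ≤ 25, they fit within the window.

Yes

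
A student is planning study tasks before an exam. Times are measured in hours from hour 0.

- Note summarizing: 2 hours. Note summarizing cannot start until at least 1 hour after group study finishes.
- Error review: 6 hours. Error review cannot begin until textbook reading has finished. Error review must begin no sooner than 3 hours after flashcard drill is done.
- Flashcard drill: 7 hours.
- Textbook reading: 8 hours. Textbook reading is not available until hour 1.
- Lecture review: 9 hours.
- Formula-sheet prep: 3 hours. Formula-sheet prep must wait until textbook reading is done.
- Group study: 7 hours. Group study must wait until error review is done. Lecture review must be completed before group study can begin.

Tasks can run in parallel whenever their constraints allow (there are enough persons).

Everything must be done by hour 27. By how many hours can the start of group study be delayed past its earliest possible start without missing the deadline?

1

Flashcard drill has no prerequisites, so it starts at hour 0 and finishes at hour 7.
Lecture review has no prerequisites, so it starts at hour 0 and finishes at hour 9.
After its own release at hour 1, textbook reading can start at hour 1 and finishes at hour 9.
Error review needs all of textbook reading (finishes hour 9); flashcard drill (finishes hour 7, plus 3-hour gap → hour 10). That puts its earliest start at hour 10; it finishes at 10 + 6 = hour 16.
Group study needs all of error review (finishes hour 16); lecture review (finishes hour 9). That puts its earliest start at hour 16; it finishes at 16 + 7 = hour 23.

Working backward from the deadline:
Note summarizing has no dependents, so it just needs to finish by hour 27. Starting by 27 − 2 = hour 25 achieves that.
Since note summarizing (must start by hour 25, minus 1-hour gap → hour 24) depends on it, group study must finish by hour 24. Backing off its 7-hour duration gives a latest start of hour 17.
So group study can start as early as hour 16 and as late as hour 17, giving 17 − 16 = 1 hour of slack.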